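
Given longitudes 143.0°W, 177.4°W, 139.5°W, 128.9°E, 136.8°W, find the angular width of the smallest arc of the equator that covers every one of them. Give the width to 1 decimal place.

94.3°

Sort the longitudes: -177.4°, -143.0°, -139.5°, -136.8°, +128.9°.
Eastward gaps between consecutive values (wrapping around): 34.4°, 3.5°, 2.7°, 265.7°, 53.7°.
Largest gap = 265.7° ⇒ minimal covering band is its complement: 360° − 265.7° = 94.3°.
Band runs from +128.9° eastward to -136.8°, crossing the antimeridian.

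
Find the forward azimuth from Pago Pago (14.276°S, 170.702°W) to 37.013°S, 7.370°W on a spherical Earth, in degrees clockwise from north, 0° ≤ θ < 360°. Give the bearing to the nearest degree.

Δλ = -7.370 − -170.702 = 163.332°.
θ = atan2( sin Δλ · cos φ₂ , cos φ₁ · sin φ₂ − sin φ₁ · cos φ₂ · cos Δλ )
  = atan2(0.22903, -0.77204) = 163.477° → normalised to [0°, 360°): 163.477°.

163°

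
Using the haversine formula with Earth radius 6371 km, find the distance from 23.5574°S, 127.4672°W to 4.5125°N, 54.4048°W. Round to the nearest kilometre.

8498 km

Δλ = -54.4048 − -127.4672 = 73.0624°.
Δφ = 4.5125 − -23.5574 = 28.0699°.
a = sin²(Δφ/2) + cos φ₁ · cos φ₂ · sin²(Δλ/2) = 0.382611.
c = 2·atan2(√a, √(1−a)) = 1.33381 rad → d = 6371·c ≈ 8497.68 km.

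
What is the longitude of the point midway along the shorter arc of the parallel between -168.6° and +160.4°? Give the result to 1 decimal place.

Signed shortest Δλ from -168.6° to +160.4° is -31.0°.
Midpoint longitude = -168.6° + (-31.0°)/2 = -168.6° − 15.5° = -184.1°.
Normalise into (−180°, 180°]: +175.9°.
(The naïve average (-168.6 + +160.4)/2 = -4.1° is on the wrong side of the globe.)

+175.9°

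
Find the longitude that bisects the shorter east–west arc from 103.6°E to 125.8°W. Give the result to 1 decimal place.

168.9°E

Signed shortest Δλ from +103.6° to -125.8° is +130.6°.
Midpoint longitude = +103.6° + (+130.6°)/2 = +103.6° + 65.3° = +168.9°.
(The naïve average (+103.6 + -125.8)/2 = -11.1° is on the wrong side of the globe.)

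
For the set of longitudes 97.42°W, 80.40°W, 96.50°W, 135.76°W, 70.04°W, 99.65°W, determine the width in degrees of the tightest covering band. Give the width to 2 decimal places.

Sort the longitudes: -135.76°, -99.65°, -97.42°, -96.50°, -80.40°, -70.04°.
Eastward gaps between consecutive values (wrapping around): 36.11°, 2.23°, 0.92°, 16.10°, 10.36°, 294.28°.
Largest gap = 294.28° ⇒ minimal covering band is its complement: 360° − 294.28° = 65.72°.
Band runs from -135.76° eastward to -70.04°.

65.72°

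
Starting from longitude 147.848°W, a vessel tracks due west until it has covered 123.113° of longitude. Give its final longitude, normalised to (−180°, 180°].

89.039°E

Start at -147.848°; shift −123.113° → -270.961°.
-270.961° lies outside (−180°, 180°]; add 360° → +89.039°.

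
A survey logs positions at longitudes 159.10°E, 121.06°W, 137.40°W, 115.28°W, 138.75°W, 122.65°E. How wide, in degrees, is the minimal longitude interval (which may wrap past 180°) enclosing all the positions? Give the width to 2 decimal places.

Sort the longitudes: -138.75°, -137.40°, -121.06°, -115.28°, +122.65°, +159.10°.
Eastward gaps between consecutive values (wrapping around): 1.35°, 16.34°, 5.78°, 237.93°, 36.45°, 62.15°.
Largest gap = 237.93° ⇒ minimal covering band is its complement: 360° − 237.93° = 122.07°.
Band runs from +122.65° eastward to -115.28°, crossing the antimeridian.

122.07°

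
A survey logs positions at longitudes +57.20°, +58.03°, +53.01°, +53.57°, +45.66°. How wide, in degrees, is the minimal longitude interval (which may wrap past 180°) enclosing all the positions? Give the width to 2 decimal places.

12.37°

Sort the longitudes: +45.66°, +53.01°, +53.57°, +57.20°, +58.03°.
Eastward gaps between consecutive values (wrapping around): 7.35°, 0.56°, 3.63°, 0.83°, 347.63°.
Largest gap = 347.63° ⇒ minimal covering band is its complement: 360° − 347.63° = 12.37°.
Band runs from +45.66° eastward to +58.03°.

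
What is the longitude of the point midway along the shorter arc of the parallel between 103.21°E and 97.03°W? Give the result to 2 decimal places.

Signed shortest Δλ from +103.21° to -97.03° is +159.76°.
Midpoint longitude = +103.21° + (+159.76°)/2 = +103.21° + 79.88° = +183.09°.
Normalise into (−180°, 180°]: -176.91°.
(The naïve average (+103.21 + -97.03)/2 = 3.09° is on the wrong side of the globe.)

176.91°W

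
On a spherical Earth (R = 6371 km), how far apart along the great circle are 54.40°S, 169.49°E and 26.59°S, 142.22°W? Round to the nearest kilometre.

4975 km

Δλ = -142.22 − 169.49 = -311.71°; wrapped into (−180°, 180°]: 48.29°.
Δφ = -26.59 − -54.40 = 27.81°.
a = sin²(Δφ/2) + cos φ₁ · cos φ₂ · sin²(Δλ/2) = 0.144849.
c = 2·atan2(√a, √(1−a)) = 0.78087 rad → d = 6371·c ≈ 4974.92 km.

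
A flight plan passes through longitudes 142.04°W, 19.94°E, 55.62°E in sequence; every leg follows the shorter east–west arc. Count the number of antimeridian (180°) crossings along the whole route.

Leg 1: -142.04° → +19.94°, shortest Δλ = 161.98° (east) — does not cross 180°.
Leg 2: +19.94° → +55.62°, shortest Δλ = 35.68° (east) — does not cross 180°.
Total crossings: 0.

0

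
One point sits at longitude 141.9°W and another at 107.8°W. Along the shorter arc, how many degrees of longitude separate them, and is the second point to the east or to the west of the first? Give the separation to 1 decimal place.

Raw difference: -107.8 − -141.9 = 34.1°.
Normalise into (−180°, 180°]: 34.1° stays 34.1°.
Positive ⇒ the second point lies to the east; separation 34.1°.

34.1° east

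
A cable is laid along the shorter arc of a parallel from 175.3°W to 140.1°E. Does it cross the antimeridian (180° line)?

Naïve |140.1 − -175.3| = 315.4° > 180°, so the shorter arc goes the other way round — across 180°.
Signed shortest Δλ = ((140.1 − -175.3 + 180) mod 360) − 180 = -44.6°.
Going west by 44.6° from -175.3° passes through 180° before reaching +140.1°.

Yes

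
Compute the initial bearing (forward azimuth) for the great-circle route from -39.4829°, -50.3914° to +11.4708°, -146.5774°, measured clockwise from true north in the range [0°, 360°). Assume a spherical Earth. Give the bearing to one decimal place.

275.1°

Δλ = -146.5774 − -50.3914 = -96.1860°.
θ = atan2( sin Δλ · cos φ₂ , cos φ₁ · sin φ₂ − sin φ₁ · cos φ₂ · cos Δλ )
  = atan2(-0.97432, 0.08634) = -84.936° → normalised to [0°, 360°): 275.064°.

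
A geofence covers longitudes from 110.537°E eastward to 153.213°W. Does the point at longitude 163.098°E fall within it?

Yes

Band width going east from +110.537° to -153.213°: ((-153.213 − 110.537) mod 360) = 96.250°.
Offset of +163.098° east of the west edge: ((163.098 − 110.537) mod 360) = 52.561°.
52.561° ≤ 96.250° ⇒ inside.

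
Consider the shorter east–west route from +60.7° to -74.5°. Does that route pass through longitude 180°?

Signed shortest Δλ = ((-74.5 − 60.7 + 180) mod 360) − 180 = -135.2°.
Going west by 135.2° from +60.7° reaches -74.5° without touching 180°.

No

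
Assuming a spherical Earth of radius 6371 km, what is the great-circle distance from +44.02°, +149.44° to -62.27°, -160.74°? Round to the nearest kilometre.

12624 km

Δλ = -160.74 − 149.44 = -310.18°; wrapped into (−180°, 180°]: 49.82°.
Δφ = -62.27 − 44.02 = -106.29°.
a = sin²(Δφ/2) + cos φ₁ · cos φ₂ · sin²(Δλ/2) = 0.699609.
c = 2·atan2(√a, √(1−a)) = 1.98146 rad → d = 6371·c ≈ 12623.88 km.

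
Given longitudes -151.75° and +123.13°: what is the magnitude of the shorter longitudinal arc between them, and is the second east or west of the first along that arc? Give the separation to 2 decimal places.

85.12° west

Raw difference: 123.13 − -151.75 = 274.88°.
Normalise into (−180°, 180°]: 274.88° − 360° = -85.12°.
Negative ⇒ the second point lies to the west; separation 85.12°.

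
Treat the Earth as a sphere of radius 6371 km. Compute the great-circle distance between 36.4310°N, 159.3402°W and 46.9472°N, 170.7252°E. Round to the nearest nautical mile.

1471 nmi

Δλ = 170.7252 − -159.3402 = 330.0654°; wrapped into (−180°, 180°]: -29.9346°.
Δφ = 46.9472 − 36.4310 = 10.5162°.
a = sin²(Δφ/2) + cos φ₁ · cos φ₂ · sin²(Δλ/2) = 0.045035.
c = 2·atan2(√a, √(1−a)) = 0.42768 rad → d = 6371·c ≈ 2724.76 km ≈ 1471.25 nmi.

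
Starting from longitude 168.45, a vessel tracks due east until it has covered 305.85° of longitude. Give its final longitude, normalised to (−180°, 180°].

Start at +168.45°; shift +305.85° → +474.30°.
+474.30° lies outside (−180°, 180°]; subtract 360° → +114.30°.

+114.30°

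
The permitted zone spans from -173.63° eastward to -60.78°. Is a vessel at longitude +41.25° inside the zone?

Band width going east from -173.63° to -60.78°: ((-60.78 − -173.63) mod 360) = 112.85°.
Offset of +41.25° east of the west edge: ((41.25 − -173.63) mod 360) = 214.88°.
214.88° > 112.85° ⇒ outside.

No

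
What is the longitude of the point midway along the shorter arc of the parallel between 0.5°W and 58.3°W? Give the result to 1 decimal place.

Signed shortest Δλ from -0.5° to -58.3° is -57.8°.
Midpoint longitude = -0.5° + (-57.8°)/2 = -0.5° − 28.9° = -29.4°.

29.4°W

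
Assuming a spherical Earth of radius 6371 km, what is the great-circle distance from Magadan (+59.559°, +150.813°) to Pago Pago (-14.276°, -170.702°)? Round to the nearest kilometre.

Δλ = -170.702 − 150.813 = -321.515°; wrapped into (−180°, 180°]: 38.485°.
Δφ = -14.276 − 59.559 = -73.835°.
a = sin²(Δφ/2) + cos φ₁ · cos φ₂ · sin²(Δλ/2) = 0.414128.
c = 2·atan2(√a, √(1−a)) = 1.39820 rad → d = 6371·c ≈ 8907.91 km.

8908 km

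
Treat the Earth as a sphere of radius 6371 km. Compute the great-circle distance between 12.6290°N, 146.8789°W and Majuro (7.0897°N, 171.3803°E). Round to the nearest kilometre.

4609 km

Δλ = 171.3803 − -146.8789 = 318.2592°; wrapped into (−180°, 180°]: -41.7408°.
Δφ = 7.0897 − 12.6290 = -5.5393°.
a = sin²(Δφ/2) + cos φ₁ · cos φ₂ · sin²(Δλ/2) = 0.125235.
c = 2·atan2(√a, √(1−a)) = 0.72345 rad → d = 6371·c ≈ 4609.07 km.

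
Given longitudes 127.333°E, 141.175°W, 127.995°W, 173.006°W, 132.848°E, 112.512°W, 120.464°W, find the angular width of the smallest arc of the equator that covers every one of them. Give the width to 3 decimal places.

120.155°

Sort the longitudes: -173.006°, -141.175°, -127.995°, -120.464°, -112.512°, +127.333°, +132.848°.
Eastward gaps between consecutive values (wrapping around): 31.831°, 13.180°, 7.531°, 7.952°, 239.845°, 5.515°, 54.146°.
Largest gap = 239.845° ⇒ minimal covering band is its complement: 360° − 239.845° = 120.155°.
Band runs from +127.333° eastward to -112.512°, crossing the antimeridian.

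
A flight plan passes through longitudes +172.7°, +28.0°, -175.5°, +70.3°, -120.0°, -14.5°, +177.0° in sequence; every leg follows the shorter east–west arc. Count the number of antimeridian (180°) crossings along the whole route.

4

Leg 1: +172.7° → +28.0°, shortest Δλ = -144.7° (west) — does not cross 180°.
Leg 2: +28.0° → -175.5°, shortest Δλ = 156.5° (east) — crosses 180°.
Leg 3: -175.5° → +70.3°, shortest Δλ = -114.2° (west) — crosses 180°.
Leg 4: +70.3° → -120.0°, shortest Δλ = 169.7° (east) — crosses 180°.
Leg 5: -120.0° → -14.5°, shortest Δλ = 105.5° (east) — does not cross 180°.
Leg 6: -14.5° → +177.0°, shortest Δλ = -168.5° (west) — crosses 180°.
Total crossings: 4.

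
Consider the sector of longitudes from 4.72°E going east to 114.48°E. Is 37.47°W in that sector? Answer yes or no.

No

Band width going east from +4.72° to +114.48°: ((114.48 − 4.72) mod 360) = 109.76°.
Offset of -37.47° east of the west edge: ((-37.47 − 4.72) mod 360) = 317.81°.
317.81° > 109.76° ⇒ outside.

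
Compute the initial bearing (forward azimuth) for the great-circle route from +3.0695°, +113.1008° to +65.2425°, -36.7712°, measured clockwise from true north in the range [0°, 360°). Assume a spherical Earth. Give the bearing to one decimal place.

347.2°

Δλ = -36.7712 − 113.1008 = -149.8720°.
θ = atan2( sin Δλ · cos φ₂ , cos φ₁ · sin φ₂ − sin φ₁ · cos φ₂ · cos Δλ )
  = atan2(-0.21020, 0.92618) = -12.787° → normalised to [0°, 360°): 347.213°.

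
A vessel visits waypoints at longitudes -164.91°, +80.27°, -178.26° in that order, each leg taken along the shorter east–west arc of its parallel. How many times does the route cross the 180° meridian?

Leg 1: -164.91° → +80.27°, shortest Δλ = -114.82° (west) — crosses 180°.
Leg 2: +80.27° → -178.26°, shortest Δλ = 101.47° (east) — crosses 180°.
Total crossings: 2.

2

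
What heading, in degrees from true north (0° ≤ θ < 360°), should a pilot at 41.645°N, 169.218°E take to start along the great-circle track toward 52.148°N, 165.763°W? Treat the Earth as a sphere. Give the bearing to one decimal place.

Δλ = -165.763 − 169.218 = -334.981°; wrapped into (−180°, 180°]: 25.019°.
θ = atan2( sin Δλ · cos φ₂ , cos φ₁ · sin φ₂ − sin φ₁ · cos φ₂ · cos Δλ )
  = atan2(0.25951, 0.22055) = 49.640° → normalised to [0°, 360°): 49.640°.

49.6°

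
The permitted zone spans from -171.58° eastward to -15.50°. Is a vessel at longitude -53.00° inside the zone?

Yes

Band width going east from -171.58° to -15.50°: ((-15.50 − -171.58) mod 360) = 156.08°.
Offset of -53.00° east of the west edge: ((-53.00 − -171.58) mod 360) = 118.58°.
118.58° ≤ 156.08° ⇒ inside.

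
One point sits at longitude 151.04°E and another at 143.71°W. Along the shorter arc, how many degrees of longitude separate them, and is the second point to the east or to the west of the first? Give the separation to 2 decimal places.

Raw difference: -143.71 − 151.04 = -294.75°.
Normalise into (−180°, 180°]: -294.75° + 360° = 65.25°.
Positive ⇒ the second point lies to the east; separation 65.25°.

65.25° east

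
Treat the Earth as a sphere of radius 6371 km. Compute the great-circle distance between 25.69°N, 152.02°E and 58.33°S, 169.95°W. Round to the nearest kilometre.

Δλ = -169.95 − 152.02 = -321.97°; wrapped into (−180°, 180°]: 38.03°.
Δφ = -58.33 − 25.69 = -84.02°.
a = sin²(Δφ/2) + cos φ₁ · cos φ₂ · sin²(Δλ/2) = 0.498135.
c = 2·atan2(√a, √(1−a)) = 1.56707 rad → d = 6371·c ≈ 9983.78 km.

9984 km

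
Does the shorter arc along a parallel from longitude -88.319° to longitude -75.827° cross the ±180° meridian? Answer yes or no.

Signed shortest Δλ = ((-75.827 − -88.319 + 180) mod 360) − 180 = 12.492°.
Going east by 12.492° from -88.319° reaches -75.827° without touching 180°.

No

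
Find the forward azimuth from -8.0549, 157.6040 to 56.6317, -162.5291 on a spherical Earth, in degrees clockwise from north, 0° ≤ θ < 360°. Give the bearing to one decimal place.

Δλ = -162.5291 − 157.6040 = -320.1331°; wrapped into (−180°, 180°]: 39.8669°.
θ = atan2( sin Δλ · cos φ₂ , cos φ₁ · sin φ₂ − sin φ₁ · cos φ₂ · cos Δλ )
  = atan2(0.35257, 0.88607) = 21.698° → normalised to [0°, 360°): 21.698°.

21.7°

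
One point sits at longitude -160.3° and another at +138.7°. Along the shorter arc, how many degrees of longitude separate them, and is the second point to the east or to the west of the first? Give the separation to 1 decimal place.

61.0° west

Raw difference: 138.7 − -160.3 = 299.0°.
Normalise into (−180°, 180°]: 299.0° − 360° = -61.0°.
Negative ⇒ the second point lies to the west; separation 61.0°.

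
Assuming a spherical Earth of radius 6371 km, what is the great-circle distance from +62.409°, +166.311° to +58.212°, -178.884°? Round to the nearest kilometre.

Δλ = -178.884 − 166.311 = -345.195°; wrapped into (−180°, 180°]: 14.805°.
Δφ = 58.212 − 62.409 = -4.197°.
a = sin²(Δφ/2) + cos φ₁ · cos φ₂ · sin²(Δλ/2) = 0.005391.
c = 2·atan2(√a, √(1−a)) = 0.14698 rad → d = 6371·c ≈ 936.39 km.

936 km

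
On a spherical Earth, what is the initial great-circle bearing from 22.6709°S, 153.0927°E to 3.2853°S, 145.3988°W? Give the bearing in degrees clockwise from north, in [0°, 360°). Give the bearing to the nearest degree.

Δλ = -145.3988 − 153.0927 = -298.4915°; wrapped into (−180°, 180°]: 61.5085°.
θ = atan2( sin Δλ · cos φ₂ , cos φ₁ · sin φ₂ − sin φ₁ · cos φ₂ · cos Δλ )
  = atan2(0.87744, 0.13068) = 81.529° → normalised to [0°, 360°): 81.529°.

82°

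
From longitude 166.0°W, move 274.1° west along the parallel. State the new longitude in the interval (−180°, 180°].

Start at -166.0°; shift −274.1° → -440.1°.
-440.1° lies outside (−180°, 180°]; add 360° → -80.1°.

80.1°W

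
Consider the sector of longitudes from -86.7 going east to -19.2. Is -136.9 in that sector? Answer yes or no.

Band width going east from -86.7° to -19.2°: ((-19.2 − -86.7) mod 360) = 67.5°.
Offset of -136.9° east of the west edge: ((-136.9 − -86.7) mod 360) = 309.8°.
309.8° > 67.5° ⇒ outside.

No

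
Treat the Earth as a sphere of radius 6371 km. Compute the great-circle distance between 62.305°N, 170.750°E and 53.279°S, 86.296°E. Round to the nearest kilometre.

14797 km

Δλ = 86.296 − 170.750 = -84.454°.
Δφ = -53.279 − 62.305 = -115.584°.
a = sin²(Δφ/2) + cos φ₁ · cos φ₂ · sin²(Δλ/2) = 0.841434.
c = 2·atan2(√a, √(1−a)) = 2.32248 rad → d = 6371·c ≈ 14796.51 km.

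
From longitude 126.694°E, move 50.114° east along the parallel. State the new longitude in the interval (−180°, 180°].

Start at +126.694°; shift +50.114° → +176.808°.
+176.808° already lies in (−180°, 180°].

176.808°E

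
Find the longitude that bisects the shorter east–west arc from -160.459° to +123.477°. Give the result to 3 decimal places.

+161.509°

Signed shortest Δλ from -160.459° to +123.477° is -76.064°.
Midpoint longitude = -160.459° + (-76.064°)/2 = -160.459° − 38.032° = -198.491°.
Normalise into (−180°, 180°]: +161.509°.
(The naïve average (-160.459 + +123.477)/2 = -18.491° is on the wrong side of the globe.)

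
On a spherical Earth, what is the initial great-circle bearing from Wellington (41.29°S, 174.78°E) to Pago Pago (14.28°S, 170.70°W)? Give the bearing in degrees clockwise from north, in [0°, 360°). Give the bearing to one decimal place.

Δλ = -170.70 − 174.78 = -345.48°; wrapped into (−180°, 180°]: 14.52°.
θ = atan2( sin Δλ · cos φ₂ , cos φ₁ · sin φ₂ − sin φ₁ · cos φ₂ · cos Δλ )
  = atan2(0.24297, 0.43372) = 29.258° → normalised to [0°, 360°): 29.258°.

29.3°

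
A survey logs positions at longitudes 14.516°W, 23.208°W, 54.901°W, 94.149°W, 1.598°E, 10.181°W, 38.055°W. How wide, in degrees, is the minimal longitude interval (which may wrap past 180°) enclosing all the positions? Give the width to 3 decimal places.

Sort the longitudes: -94.149°, -54.901°, -38.055°, -23.208°, -14.516°, -10.181°, +1.598°.
Eastward gaps between consecutive values (wrapping around): 39.248°, 16.846°, 14.847°, 8.692°, 4.335°, 11.779°, 264.253°.
Largest gap = 264.253° ⇒ minimal covering band is its complement: 360° − 264.253° = 95.747°.
Band runs from -94.149° eastward to +1.598°.

95.747°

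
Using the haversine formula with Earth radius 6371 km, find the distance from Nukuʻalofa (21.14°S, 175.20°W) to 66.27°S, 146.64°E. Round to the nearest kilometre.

Δλ = 146.64 − -175.20 = 321.84°; wrapped into (−180°, 180°]: -38.16°.
Δφ = -66.27 − -21.14 = -45.13°.
a = sin²(Δφ/2) + cos φ₁ · cos φ₂ · sin²(Δλ/2) = 0.187357.
c = 2·atan2(√a, √(1−a)) = 0.89530 rad → d = 6371·c ≈ 5703.95 km.

5704 km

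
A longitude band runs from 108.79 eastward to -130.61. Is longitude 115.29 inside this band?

Yes

Band width going east from +108.79° to -130.61°: ((-130.61 − 108.79) mod 360) = 120.60°.
Offset of +115.29° east of the west edge: ((115.29 − 108.79) mod 360) = 6.50°.
6.50° ≤ 120.60° ⇒ inside.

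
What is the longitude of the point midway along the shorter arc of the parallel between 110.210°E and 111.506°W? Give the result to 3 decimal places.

179.352°E

Signed shortest Δλ from +110.210° to -111.506° is +138.284°.
Midpoint longitude = +110.210° + (+138.284°)/2 = +110.210° + 69.142° = +179.352°.
(The naïve average (+110.210 + -111.506)/2 = -0.648° is on the wrong side of the globe.)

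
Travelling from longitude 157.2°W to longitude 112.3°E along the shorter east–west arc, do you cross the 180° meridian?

Yes

Naïve |112.3 − -157.2| = 269.5° > 180°, so the shorter arc goes the other way round — across 180°.
Signed shortest Δλ = ((112.3 − -157.2 + 180) mod 360) − 180 = -90.5°.
Going west by 90.5° from -157.2° passes through 180° before reaching +112.3°.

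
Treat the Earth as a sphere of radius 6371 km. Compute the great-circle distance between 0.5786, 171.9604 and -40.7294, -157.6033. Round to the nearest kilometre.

5527 km

Δλ = -157.6033 − 171.9604 = -329.5637°; wrapped into (−180°, 180°]: 30.4363°.
Δφ = -40.7294 − 0.5786 = -41.3080°.
a = sin²(Δφ/2) + cos φ₁ · cos φ₂ · sin²(Δλ/2) = 0.176626.
c = 2·atan2(√a, √(1−a)) = 0.86748 rad → d = 6371·c ≈ 5526.74 km.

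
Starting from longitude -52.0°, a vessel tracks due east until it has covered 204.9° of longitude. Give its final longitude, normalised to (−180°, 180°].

+152.9°

Start at -52.0°; shift +204.9° → +152.9°.
+152.9° already lies in (−180°, 180°].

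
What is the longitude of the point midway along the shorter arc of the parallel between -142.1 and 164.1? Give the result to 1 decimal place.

Signed shortest Δλ from -142.1° to +164.1° is -53.8°.
Midpoint longitude = -142.1° + (-53.8°)/2 = -142.1° − 26.9° = -169.0°.
(The naïve average (-142.1 + +164.1)/2 = 11.0° is on the wrong side of the globe.)

-169.0°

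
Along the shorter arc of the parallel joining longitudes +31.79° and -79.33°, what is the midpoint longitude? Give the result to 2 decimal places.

-23.77°

Signed shortest Δλ from +31.79° to -79.33° is -111.12°.
Midpoint longitude = +31.79° + (-111.12°)/2 = +31.79° − 55.56° = -23.77°.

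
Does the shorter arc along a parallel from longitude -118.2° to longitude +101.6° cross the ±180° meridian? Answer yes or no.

Naïve |101.6 − -118.2| = 219.8° > 180°, so the shorter arc goes the other way round — across 180°.
Signed shortest Δλ = ((101.6 − -118.2 + 180) mod 360) − 180 = -140.2°.
Going west by 140.2° from -118.2° passes through 180° before reaching +101.6°.

Yes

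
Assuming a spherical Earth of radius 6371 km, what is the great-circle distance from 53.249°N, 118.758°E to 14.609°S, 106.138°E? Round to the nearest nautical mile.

4126 nmi

Δλ = 106.138 − 118.758 = -12.620°.
Δφ = -14.609 − 53.249 = -67.858°.
a = sin²(Δφ/2) + cos φ₁ · cos φ₂ · sin²(Δλ/2) = 0.318542.
c = 2·atan2(√a, √(1−a)) = 1.19940 rad → d = 6371·c ≈ 7641.39 km ≈ 4126.02 nmi.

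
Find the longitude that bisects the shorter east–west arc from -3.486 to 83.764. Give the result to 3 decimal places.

+40.139°

Signed shortest Δλ from -3.486° to +83.764° is +87.250°.
Midpoint longitude = -3.486° + (+87.250°)/2 = -3.486° + 43.625° = +40.139°.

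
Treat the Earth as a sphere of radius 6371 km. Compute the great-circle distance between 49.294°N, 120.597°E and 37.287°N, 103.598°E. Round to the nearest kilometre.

Δλ = 103.598 − 120.597 = -16.999°.
Δφ = 37.287 − 49.294 = -12.007°.
a = sin²(Δφ/2) + cos φ₁ · cos φ₂ · sin²(Δλ/2) = 0.022274.
c = 2·atan2(√a, √(1−a)) = 0.29961 rad → d = 6371·c ≈ 1908.80 km.

1909 km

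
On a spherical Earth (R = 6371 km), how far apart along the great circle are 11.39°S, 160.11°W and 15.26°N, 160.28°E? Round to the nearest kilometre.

5273 km

Δλ = 160.28 − -160.11 = 320.39°; wrapped into (−180°, 180°]: -39.61°.
Δφ = 15.26 − -11.39 = 26.65°.
a = sin²(Δφ/2) + cos φ₁ · cos φ₂ · sin²(Δλ/2) = 0.161689.
c = 2·atan2(√a, √(1−a)) = 0.82763 rad → d = 6371·c ≈ 5272.83 km.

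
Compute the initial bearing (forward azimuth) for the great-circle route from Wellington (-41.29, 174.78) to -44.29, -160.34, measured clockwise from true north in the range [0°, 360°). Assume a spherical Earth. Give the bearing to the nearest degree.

108°

Δλ = -160.34 − 174.78 = -335.12°; wrapped into (−180°, 180°]: 24.88°.
θ = atan2( sin Δλ · cos φ₂ , cos φ₁ · sin φ₂ − sin φ₁ · cos φ₂ · cos Δλ )
  = atan2(0.30116, -0.09617) = 107.711° → normalised to [0°, 360°): 107.711°.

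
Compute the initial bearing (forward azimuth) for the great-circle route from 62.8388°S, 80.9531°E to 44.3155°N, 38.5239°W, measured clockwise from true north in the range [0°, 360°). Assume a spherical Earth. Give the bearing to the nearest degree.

Δλ = -38.5239 − 80.9531 = -119.4770°.
θ = atan2( sin Δλ · cos φ₂ , cos φ₁ · sin φ₂ − sin φ₁ · cos φ₂ · cos Δλ )
  = atan2(-0.62288, 0.00566) = -89.480° → normalised to [0°, 360°): 270.520°.

271°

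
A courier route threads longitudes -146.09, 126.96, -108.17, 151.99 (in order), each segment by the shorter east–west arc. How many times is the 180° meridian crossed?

3

Leg 1: -146.09° → +126.96°, shortest Δλ = -86.95° (west) — crosses 180°.
Leg 2: +126.96° → -108.17°, shortest Δλ = 124.87° (east) — crosses 180°.
Leg 3: -108.17° → +151.99°, shortest Δλ = -99.84° (west) — crosses 180°.
Total crossings: 3.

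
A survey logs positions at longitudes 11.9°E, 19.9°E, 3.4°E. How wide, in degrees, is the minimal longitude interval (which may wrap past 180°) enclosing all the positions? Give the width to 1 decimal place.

Sort the longitudes: +3.4°, +11.9°, +19.9°.
Eastward gaps between consecutive values (wrapping around): 8.5°, 8.0°, 343.5°.
Largest gap = 343.5° ⇒ minimal covering band is its complement: 360° − 343.5° = 16.5°.
Band runs from +3.4° eastward to +19.9°.

16.5°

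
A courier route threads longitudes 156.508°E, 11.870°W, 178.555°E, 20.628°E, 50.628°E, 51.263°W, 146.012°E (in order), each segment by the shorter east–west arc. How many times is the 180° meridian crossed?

2

Leg 1: +156.508° → -11.870°, shortest Δλ = -168.378° (west) — does not cross 180°.
Leg 2: -11.870° → +178.555°, shortest Δλ = -169.575° (west) — crosses 180°.
Leg 3: +178.555° → +20.628°, shortest Δλ = -157.927° (west) — does not cross 180°.
Leg 4: +20.628° → +50.628°, shortest Δλ = 30.0° (east) — does not cross 180°.
Leg 5: +50.628° → -51.263°, shortest Δλ = -101.891° (west) — does not cross 180°.
Leg 6: -51.263° → +146.012°, shortest Δλ = -162.725° (west) — crosses 180°.
Total crossings: 2.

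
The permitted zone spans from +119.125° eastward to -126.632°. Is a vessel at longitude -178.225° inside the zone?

Yes

Band width going east from +119.125° to -126.632°: ((-126.632 − 119.125) mod 360) = 114.243°.
Offset of -178.225° east of the west edge: ((-178.225 − 119.125) mod 360) = 62.650°.
62.650° ≤ 114.243° ⇒ inside.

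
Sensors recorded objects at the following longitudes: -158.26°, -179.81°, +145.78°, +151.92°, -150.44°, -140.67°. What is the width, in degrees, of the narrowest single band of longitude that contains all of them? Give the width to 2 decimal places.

Sort the longitudes: -179.81°, -158.26°, -150.44°, -140.67°, +145.78°, +151.92°.
Eastward gaps between consecutive values (wrapping around): 21.55°, 7.82°, 9.77°, 286.45°, 6.14°, 28.27°.
Largest gap = 286.45° ⇒ minimal covering band is its complement: 360° − 286.45° = 73.55°.
Band runs from +145.78° eastward to -140.67°, crossing the antimeridian.

73.55°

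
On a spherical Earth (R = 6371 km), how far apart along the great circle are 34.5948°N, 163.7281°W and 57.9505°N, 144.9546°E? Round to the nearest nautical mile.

Δλ = 144.9546 − -163.7281 = 308.6827°; wrapped into (−180°, 180°]: -51.3173°.
Δφ = 57.9505 − 34.5948 = 23.3557°.
a = sin²(Δφ/2) + cos φ₁ · cos φ₂ · sin²(Δλ/2) = 0.122873.
c = 2·atan2(√a, √(1−a)) = 0.71628 rad → d = 6371·c ≈ 4563.41 km ≈ 2464.04 nmi.

2464 nmi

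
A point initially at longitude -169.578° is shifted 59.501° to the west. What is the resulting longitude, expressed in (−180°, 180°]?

Start at -169.578°; shift −59.501° → -229.079°.
-229.079° lies outside (−180°, 180°]; add 360° → +130.921°.

+130.921°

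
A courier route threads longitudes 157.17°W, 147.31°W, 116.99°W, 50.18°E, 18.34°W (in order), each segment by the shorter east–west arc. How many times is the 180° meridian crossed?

0

Leg 1: -157.17° → -147.31°, shortest Δλ = 9.86° (east) — does not cross 180°.
Leg 2: -147.31° → -116.99°, shortest Δλ = 30.32° (east) — does not cross 180°.
Leg 3: -116.99° → +50.18°, shortest Δλ = 167.17° (east) — does not cross 180°.
Leg 4: +50.18° → -18.34°, shortest Δλ = -68.52° (west) — does not cross 180°.
Total crossings: 0.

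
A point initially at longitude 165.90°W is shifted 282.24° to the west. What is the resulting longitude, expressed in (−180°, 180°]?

Start at -165.90°; shift −282.24° → -448.14°.
-448.14° lies outside (−180°, 180°]; add 360° → -88.14°.

88.14°W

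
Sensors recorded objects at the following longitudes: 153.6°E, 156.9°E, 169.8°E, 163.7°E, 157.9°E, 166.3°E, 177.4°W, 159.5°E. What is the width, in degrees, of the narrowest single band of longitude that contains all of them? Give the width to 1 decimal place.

Sort the longitudes: -177.4°, +153.6°, +156.9°, +157.9°, +159.5°, +163.7°, +166.3°, +169.8°.
Eastward gaps between consecutive values (wrapping around): 331.0°, 3.3°, 1.0°, 1.6°, 4.2°, 2.6°, 3.5°, 12.8°.
Largest gap = 331.0° ⇒ minimal covering band is its complement: 360° − 331.0° = 29.0°.
Band runs from +153.6° eastward to -177.4°, crossing the antimeridian.

29.0°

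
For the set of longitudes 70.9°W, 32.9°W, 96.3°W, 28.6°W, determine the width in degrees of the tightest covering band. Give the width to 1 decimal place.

Sort the longitudes: -96.3°, -70.9°, -32.9°, -28.6°.
Eastward gaps between consecutive values (wrapping around): 25.4°, 38.0°, 4.3°, 292.3°.
Largest gap = 292.3° ⇒ minimal covering band is its complement: 360° − 292.3° = 67.7°.
Band runs from -96.3° eastward to -28.6°.

67.7°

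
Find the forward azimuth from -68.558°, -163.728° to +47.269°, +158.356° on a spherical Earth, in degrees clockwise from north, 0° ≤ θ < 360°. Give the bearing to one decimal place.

331.5°

Δλ = 158.356 − -163.728 = 322.084°; wrapped into (−180°, 180°]: -37.916°.
θ = atan2( sin Δλ · cos φ₂ , cos φ₁ · sin φ₂ − sin φ₁ · cos φ₂ · cos Δλ )
  = atan2(-0.41698, 0.76679) = -28.537° → normalised to [0°, 360°): 331.463°.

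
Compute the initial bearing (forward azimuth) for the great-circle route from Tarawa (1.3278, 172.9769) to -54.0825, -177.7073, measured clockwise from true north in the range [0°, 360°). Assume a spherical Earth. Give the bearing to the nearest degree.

173°

Δλ = -177.7073 − 172.9769 = -350.6842°; wrapped into (−180°, 180°]: 9.3158°.
θ = atan2( sin Δλ · cos φ₂ , cos φ₁ · sin φ₂ − sin φ₁ · cos φ₂ · cos Δλ )
  = atan2(0.09496, -0.82306) = 173.419° → normalised to [0°, 360°): 173.419°.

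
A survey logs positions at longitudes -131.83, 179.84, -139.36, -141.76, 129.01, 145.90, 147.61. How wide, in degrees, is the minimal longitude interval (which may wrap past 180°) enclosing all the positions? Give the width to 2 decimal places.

99.16°

Sort the longitudes: -141.76°, -139.36°, -131.83°, +129.01°, +145.90°, +147.61°, +179.84°.
Eastward gaps between consecutive values (wrapping around): 2.40°, 7.53°, 260.84°, 16.89°, 1.71°, 32.23°, 38.40°.
Largest gap = 260.84° ⇒ minimal covering band is its complement: 360° − 260.84° = 99.16°.
Band runs from +129.01° eastward to -131.83°, crossing the antimeridian.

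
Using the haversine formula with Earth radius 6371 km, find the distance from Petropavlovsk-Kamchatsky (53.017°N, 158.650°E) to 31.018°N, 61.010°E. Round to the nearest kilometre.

Δλ = 61.010 − 158.650 = -97.640°.
Δφ = 31.018 − 53.017 = -21.999°.
a = sin²(Δφ/2) + cos φ₁ · cos φ₂ · sin²(Δλ/2) = 0.328454.
c = 2·atan2(√a, √(1−a)) = 1.22059 rad → d = 6371·c ≈ 7776.37 km.

7776 km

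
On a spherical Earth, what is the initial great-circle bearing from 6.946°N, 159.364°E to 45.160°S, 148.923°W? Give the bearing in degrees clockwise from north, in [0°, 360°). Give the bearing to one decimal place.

Δλ = -148.923 − 159.364 = -308.287°; wrapped into (−180°, 180°]: 51.713°.
θ = atan2( sin Δλ · cos φ₂ , cos φ₁ · sin φ₂ − sin φ₁ · cos φ₂ · cos Δλ )
  = atan2(0.55347, -0.75671) = 143.818° → normalised to [0°, 360°): 143.818°.

143.8°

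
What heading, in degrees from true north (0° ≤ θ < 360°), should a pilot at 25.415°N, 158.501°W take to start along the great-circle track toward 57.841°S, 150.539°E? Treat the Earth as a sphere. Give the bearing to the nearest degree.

204°

Δλ = 150.539 − -158.501 = 309.040°; wrapped into (−180°, 180°]: -50.960°.
θ = atan2( sin Δλ · cos φ₂ , cos φ₁ · sin φ₂ − sin φ₁ · cos φ₂ · cos Δλ )
  = atan2(-0.41342, -0.90853) = -155.532° → normalised to [0°, 360°): 204.468°.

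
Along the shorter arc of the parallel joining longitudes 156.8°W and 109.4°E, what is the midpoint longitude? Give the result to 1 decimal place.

156.3°E

Signed shortest Δλ from -156.8° to +109.4° is -93.8°.
Midpoint longitude = -156.8° + (-93.8°)/2 = -156.8° − 46.9° = -203.7°.
Normalise into (−180°, 180°]: +156.3°.
(The naïve average (-156.8 + +109.4)/2 = -23.7° is on the wrong side of the globe.)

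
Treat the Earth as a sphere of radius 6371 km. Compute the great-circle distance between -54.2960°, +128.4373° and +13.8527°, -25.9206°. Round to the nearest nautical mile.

Δλ = -25.9206 − 128.4373 = -154.3579°.
Δφ = 13.8527 − -54.2960 = 68.1487°.
a = sin²(Δφ/2) + cos φ₁ · cos φ₂ · sin²(Δλ/2) = 0.852622.
c = 2·atan2(√a, √(1−a)) = 2.35356 rad → d = 6371·c ≈ 14994.56 km ≈ 8096.41 nmi.

8096 nmi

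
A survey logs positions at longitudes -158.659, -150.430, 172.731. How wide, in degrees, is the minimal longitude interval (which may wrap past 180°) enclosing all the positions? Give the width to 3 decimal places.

36.839°

Sort the longitudes: -158.659°, -150.430°, +172.731°.
Eastward gaps between consecutive values (wrapping around): 8.229°, 323.161°, 28.610°.
Largest gap = 323.161° ⇒ minimal covering band is its complement: 360° − 323.161° = 36.839°.
Band runs from +172.731° eastward to -150.430°, crossing the antimeridian.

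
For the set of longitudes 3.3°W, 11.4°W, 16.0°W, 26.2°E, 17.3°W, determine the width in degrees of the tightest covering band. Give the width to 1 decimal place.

43.5°

Sort the longitudes: -17.3°, -16.0°, -11.4°, -3.3°, +26.2°.
Eastward gaps between consecutive values (wrapping around): 1.3°, 4.6°, 8.1°, 29.5°, 316.5°.
Largest gap = 316.5° ⇒ minimal covering band is its complement: 360° − 316.5° = 43.5°.
Band runs from -17.3° eastward to +26.2°.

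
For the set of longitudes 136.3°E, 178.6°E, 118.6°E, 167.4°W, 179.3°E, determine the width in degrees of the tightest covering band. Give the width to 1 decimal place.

74.0°

Sort the longitudes: -167.4°, +118.6°, +136.3°, +178.6°, +179.3°.
Eastward gaps between consecutive values (wrapping around): 286.0°, 17.7°, 42.3°, 0.7°, 13.3°.
Largest gap = 286.0° ⇒ minimal covering band is its complement: 360° − 286.0° = 74.0°.
Band runs from +118.6° eastward to -167.4°, crossing the antimeridian.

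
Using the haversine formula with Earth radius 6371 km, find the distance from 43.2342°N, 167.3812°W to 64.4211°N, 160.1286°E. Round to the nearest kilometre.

Δλ = 160.1286 − -167.3812 = 327.5098°; wrapped into (−180°, 180°]: -32.4902°.
Δφ = 64.4211 − 43.2342 = 21.1869°.
a = sin²(Δφ/2) + cos φ₁ · cos φ₂ · sin²(Δλ/2) = 0.058414.
c = 2·atan2(√a, √(1−a)) = 0.48821 rad → d = 6371·c ≈ 3110.40 km.

3110 km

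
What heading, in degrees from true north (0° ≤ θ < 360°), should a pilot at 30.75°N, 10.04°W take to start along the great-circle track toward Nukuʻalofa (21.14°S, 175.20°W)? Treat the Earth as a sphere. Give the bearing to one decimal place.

302.3°

Δλ = -175.20 − -10.04 = -165.16°.
θ = atan2( sin Δλ · cos φ₂ , cos φ₁ · sin φ₂ − sin φ₁ · cos φ₂ · cos Δλ )
  = atan2(-0.23888, 0.15103) = -57.697° → normalised to [0°, 360°): 302.303°.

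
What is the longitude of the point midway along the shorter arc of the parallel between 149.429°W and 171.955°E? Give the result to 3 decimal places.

168.737°W

Signed shortest Δλ from -149.429° to +171.955° is -38.616°.
Midpoint longitude = -149.429° + (-38.616°)/2 = -149.429° − 19.308° = -168.737°.
(The naïve average (-149.429 + +171.955)/2 = 11.263° is on the wrong side of the globe.)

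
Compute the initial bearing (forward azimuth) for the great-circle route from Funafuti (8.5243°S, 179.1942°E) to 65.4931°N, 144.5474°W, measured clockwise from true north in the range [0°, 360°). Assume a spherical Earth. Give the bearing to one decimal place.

Δλ = -144.5474 − 179.1942 = -323.7416°; wrapped into (−180°, 180°]: 36.2584°.
θ = atan2( sin Δλ · cos φ₂ , cos φ₁ · sin φ₂ − sin φ₁ · cos φ₂ · cos Δλ )
  = atan2(0.24533, 0.94944) = 14.488° → normalised to [0°, 360°): 14.488°.

14.5°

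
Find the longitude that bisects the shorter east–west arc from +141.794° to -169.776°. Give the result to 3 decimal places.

Signed shortest Δλ from +141.794° to -169.776° is +48.430°.
Midpoint longitude = +141.794° + (+48.430°)/2 = +141.794° + 24.215° = +166.009°.
(The naïve average (+141.794 + -169.776)/2 = -13.991° is on the wrong side of the globe.)

+166.009°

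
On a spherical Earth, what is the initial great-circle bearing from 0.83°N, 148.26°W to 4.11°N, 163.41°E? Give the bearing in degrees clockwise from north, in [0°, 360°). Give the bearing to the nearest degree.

Δλ = 163.41 − -148.26 = 311.67°; wrapped into (−180°, 180°]: -48.33°.
θ = atan2( sin Δλ · cos φ₂ , cos φ₁ · sin φ₂ − sin φ₁ · cos φ₂ · cos Δλ )
  = atan2(-0.74507, 0.06206) = -85.239° → normalised to [0°, 360°): 274.761°.

275°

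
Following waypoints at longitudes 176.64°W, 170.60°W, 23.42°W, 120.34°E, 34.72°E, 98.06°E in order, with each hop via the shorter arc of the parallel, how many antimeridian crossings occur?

0

Leg 1: -176.64° → -170.60°, shortest Δλ = 6.04° (east) — does not cross 180°.
Leg 2: -170.60° → -23.42°, shortest Δλ = 147.18° (east) — does not cross 180°.
Leg 3: -23.42° → +120.34°, shortest Δλ = 143.76° (east) — does not cross 180°.
Leg 4: +120.34° → +34.72°, shortest Δλ = -85.62° (west) — does not cross 180°.
Leg 5: +34.72° → +98.06°, shortest Δλ = 63.34° (east) — does not cross 180°.
Total crossings: 0.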